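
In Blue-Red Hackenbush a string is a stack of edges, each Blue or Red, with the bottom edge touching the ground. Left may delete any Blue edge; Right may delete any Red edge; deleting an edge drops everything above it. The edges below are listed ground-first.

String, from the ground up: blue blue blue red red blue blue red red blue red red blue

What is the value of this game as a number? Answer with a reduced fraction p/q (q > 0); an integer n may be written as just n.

2451/1024

Prefix values for blue blue blue red red blue blue red red blue red red blue via {L|R} + simplicity:
v_1 [b]  L=[0]  R=[∅]  ⇒ 1
v_2 [bb]  L=[0 1]  R=[∅]  ⇒ 2
v_3 [bbb]  L=[0 1 2]  R=[∅]  ⇒ 3
v_4 [bbbr]  L=[0 1 2]  R=[3]  ⇒ 5/2
v_5 [bbbrr]  L=[0 1 2]  R=[5/2 3]  ⇒ 9/4
v_6 [bbbrrb]  L=[0 1 2 9/4]  R=[5/2 3]  ⇒ 19/8
v_7 [bbbrrbb]  L=[0 1 2 9/4 19/8]  R=[5/2 3]  ⇒ 39/16
v_8 [bbbrrbbr]  L=[0 1 2 9/4 19/8]  R=[39/16 5/2 3]  ⇒ 77/32
v_9 [bbbrrbbrr]  L=[0 1 2 9/4 19/8]  R=[77/32 39/16 5/2 3]  ⇒ 153/64
v_10 [bbbrrbbrrb]  L=[0 1 2 9/4 19/8 153/64]  R=[77/32 39/16 5/2 3]  ⇒ 307/128
v_11 [bbbrrbbrrbr]  L=[0 1 2 9/4 19/8 153/64]  R=[307/128 77/32 39/16 5/2 3]  ⇒ 613/256
v_12 [bbbrrbbrrbrr]  L=[0 1 2 9/4 19/8 153/64]  R=[613/256 307/128 77/32 39/16 5/2 3]  ⇒ 1225/512
v_13 [bbbrrbbrrbrrb]  L=[0 1 2 9/4 19/8 153/64 1225/512]  R=[613/256 307/128 77/32 39/16 5/2 3]  ⇒ 2451/1024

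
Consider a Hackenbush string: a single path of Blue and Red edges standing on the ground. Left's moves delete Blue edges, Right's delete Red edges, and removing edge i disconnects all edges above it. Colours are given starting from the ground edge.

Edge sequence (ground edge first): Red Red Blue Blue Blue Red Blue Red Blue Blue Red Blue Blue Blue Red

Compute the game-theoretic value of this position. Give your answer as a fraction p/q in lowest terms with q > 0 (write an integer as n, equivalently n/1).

-9507/8192

Build val(s[:k]) for k = 1..15, string s = Red Red Blue Blue Blue Red Blue Red Blue Blue Red Blue Blue Blue Red.
1 of 15 · R · max L −∞ · min R 0 ⇒ -1
2 of 15 · RR · max L −∞ · min R -1 ⇒ -2
3 of 15 · RRB · max L -2 · min R -1 ⇒ -3/2
4 of 15 · RRBB · max L -3/2 · min R -1 ⇒ -5/4
5 of 15 · RRBBB · max L -5/4 · min R -1 ⇒ -9/8
6 of 15 · RRBBBR · max L -5/4 · min R -9/8 ⇒ -19/16
7 of 15 · RRBBBRB · max L -19/16 · min R -9/8 ⇒ -37/32
8 of 15 · RRBBBRBR · max L -19/16 · min R -37/32 ⇒ -75/64
9 of 15 · RRBBBRBRB · max L -75/64 · min R -37/32 ⇒ -149/128
10 of 15 · RRBBBRBRBB · max L -149/128 · min R -37/32 ⇒ -297/256
11 of 15 · RRBBBRBRBBR · max L -149/128 · min R -297/256 ⇒ -595/512
12 of 15 · RRBBBRBRBBRB · max L -595/512 · min R -297/256 ⇒ -1189/1024
13 of 15 · RRBBBRBRBBRBB · max L -1189/1024 · min R -297/256 ⇒ -2377/2048
14 of 15 · RRBBBRBRBBRBBB · max L -2377/2048 · min R -297/256 ⇒ -4753/4096
15 of 15 · RRBBBRBRBBRBBBR · max L -2377/2048 · min R -4753/4096 ⇒ -9507/8192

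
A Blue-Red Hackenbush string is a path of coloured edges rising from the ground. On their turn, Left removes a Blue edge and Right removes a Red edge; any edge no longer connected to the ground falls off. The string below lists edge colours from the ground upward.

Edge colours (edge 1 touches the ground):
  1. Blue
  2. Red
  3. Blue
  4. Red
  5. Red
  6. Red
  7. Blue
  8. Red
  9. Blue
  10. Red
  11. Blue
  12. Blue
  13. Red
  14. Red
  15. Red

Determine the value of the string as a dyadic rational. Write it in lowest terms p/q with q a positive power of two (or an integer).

G_1 [B]  L=[0]  R=[none]  ⇒ 1
G_2 [BR]  L=[0]  R=[1]  ⇒ 1/2
G_3 [BRB]  L=[0 1/2]  R=[1]  ⇒ 3/4
G_4 [BRBR]  L=[0 1/2]  R=[3/4 1]  ⇒ 5/8
G_5 [BRBRR]  L=[0 1/2]  R=[5/8 3/4 1]  ⇒ 9/16
G_6 [BRBRRR]  L=[0 1/2]  R=[9/16 5/8 3/4 1]  ⇒ 17/32
G_7 [BRBRRRB]  L=[0 1/2 17/32]  R=[9/16 5/8 3/4 1]  ⇒ 35/64
G_8 [BRBRRRBR]  L=[0 1/2 17/32]  R=[35/64 9/16 5/8 3/4 1]  ⇒ 69/128
G_9 [BRBRRRBRB]  L=[0 1/2 17/32 69/128]  R=[35/64 9/16 5/8 3/4 1]  ⇒ 139/256
G_10 [BRBRRRBRBR]  L=[0 1/2 17/32 69/128]  R=[139/256 35/64 9/16 5/8 3/4 1]  ⇒ 277/512
G_11 [BRBRRRBRBRB]  L=[0 1/2 17/32 69/128 277/512]  R=[139/256 35/64 9/16 5/8 3/4 1]  ⇒ 555/1024
G_12 [BRBRRRBRBRBB]  L=[0 1/2 17/32 69/128 277/512 555/1024]  R=[139/256 35/64 9/16 5/8 3/4 1]  ⇒ 1111/2048
G_13 [BRBRRRBRBRBBR]  L=[0 1/2 17/32 69/128 277/512 555/1024]  R=[1111/2048 139/256 35/64 9/16 5/8 3/4 1]  ⇒ 2221/4096
G_14 [BRBRRRBRBRBBRR]  L=[0 1/2 17/32 69/128 277/512 555/1024]  R=[2221/4096 1111/2048 139/256 35/64 9/16 5/8 3/4 1]  ⇒ 4441/8192
G_15 [BRBRRRBRBRBBRRR]  L=[0 1/2 17/32 69/128 277/512 555/1024]  R=[4441/8192 2221/4096 1111/2048 139/256 35/64 9/16 5/8 3/4 1]  ⇒ 8881/16384

8881/16384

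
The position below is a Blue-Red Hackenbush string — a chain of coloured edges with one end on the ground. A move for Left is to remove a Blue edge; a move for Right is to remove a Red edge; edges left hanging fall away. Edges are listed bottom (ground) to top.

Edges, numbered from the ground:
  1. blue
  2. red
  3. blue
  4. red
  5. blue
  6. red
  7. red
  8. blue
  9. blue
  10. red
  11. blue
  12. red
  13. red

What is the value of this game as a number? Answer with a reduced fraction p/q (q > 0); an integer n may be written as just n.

2665/4096

Build v(s[:k]) for k = 1..13, string s = blue red blue red blue red red blue blue red blue red red.
b: Left { 0 }, Right { · } -> simplest 1
br: Left { 0 }, Right { 1 } -> simplest 1/2
brb: Left { 0,1/2 }, Right { 1 } -> simplest 3/4
brbr: Left { 0,1/2 }, Right { 3/4,1 } -> simplest 5/8
brbrb: Left { 0,1/2,5/8 }, Right { 3/4,1 } -> simplest 11/16
brbrbr: Left { 0,1/2,5/8 }, Right { 11/16,3/4,1 } -> simplest 21/32
brbrbrr: Left { 0,1/2,5/8 }, Right { 21/32,11/16,3/4,1 } -> simplest 41/64
brbrbrrb: Left { 0,1/2,5/8,41/64 }, Right { 21/32,11/16,3/4,1 } -> simplest 83/128
brbrbrrbb: Left { 0,1/2,5/8,41/64,83/128 }, Right { 21/32,11/16,3/4,1 } -> simplest 167/256
brbrbrrbbr: Left { 0,1/2,5/8,41/64,83/128 }, Right { 167/256,21/32,11/16,3/4,1 } -> simplest 333/512
brbrbrrbbrb: Left { 0,1/2,5/8,41/64,83/128,333/512 }, Right { 167/256,21/32,11/16,3/4,1 } -> simplest 667/1024
brbrbrrbbrbr: Left { 0,1/2,5/8,41/64,83/128,333/512 }, Right { 667/1024,167/256,21/32,11/16,3/4,1 } -> simplest 1333/2048
brbrbrrbbrbrr: Left { 0,1/2,5/8,41/64,83/128,333/512 }, Right { 1333/2048,667/1024,167/256,21/32,11/16,3/4,1 } -> simplest 2665/4096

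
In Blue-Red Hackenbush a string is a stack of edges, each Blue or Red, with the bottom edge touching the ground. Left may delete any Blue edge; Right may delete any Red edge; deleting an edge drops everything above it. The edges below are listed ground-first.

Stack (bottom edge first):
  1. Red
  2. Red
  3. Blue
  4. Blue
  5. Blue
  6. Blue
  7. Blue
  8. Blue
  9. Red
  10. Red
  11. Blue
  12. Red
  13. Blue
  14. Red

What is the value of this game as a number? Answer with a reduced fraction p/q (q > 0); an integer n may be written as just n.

Recurse on prefixes of the 14-edge string Red Red Blue Blue Blue Blue Blue Blue Red Red Blue Red Blue Red:
v(R) = { · | 0 } ⇒ -1
v(RR) = { · | -1; 0 } ⇒ -2
v(RRB) = { -2 | -1; 0 } ⇒ -3/2
v(RRBB) = { -2; -3/2 | -1; 0 } ⇒ -5/4
v(RRBBB) = { -2; -3/2; -5/4 | -1; 0 } ⇒ -9/8
v(RRBBBB) = { -2; -3/2; -5/4; -9/8 | -1; 0 } ⇒ -17/16
v(RRBBBBB) = { -2; -3/2; -5/4; -9/8; -17/16 | -1; 0 } ⇒ -33/32
v(RRBBBBBB) = { -2; -3/2; -5/4; -9/8; -17/16; -33/32 | -1; 0 } ⇒ -65/64
v(RRBBBBBBR) = { -2; -3/2; -5/4; -9/8; -17/16; -33/32 | -65/64; -1; 0 } ⇒ -131/128
v(RRBBBBBBRR) = { -2; -3/2; -5/4; -9/8; -17/16; -33/32 | -131/128; -65/64; -1; 0 } ⇒ -263/256
v(RRBBBBBBRRB) = { -2; -3/2; -5/4; -9/8; -17/16; -33/32; -263/256 | -131/128; -65/64; -1; 0 } ⇒ -525/512
v(RRBBBBBBRRBR) = { -2; -3/2; -5/4; -9/8; -17/16; -33/32; -263/256 | -525/512; -131/128; -65/64; -1; 0 } ⇒ -1051/1024
v(RRBBBBBBRRBRB) = { -2; -3/2; -5/4; -9/8; -17/16; -33/32; -263/256; -1051/1024 | -525/512; -131/128; -65/64; -1; 0 } ⇒ -2101/2048
v(RRBBBBBBRRBRBR) = { -2; -3/2; -5/4; -9/8; -17/16; -33/32; -263/256; -1051/1024 | -2101/2048; -525/512; -131/128; -65/64; -1; 0 } ⇒ -4203/4096

-4203/4096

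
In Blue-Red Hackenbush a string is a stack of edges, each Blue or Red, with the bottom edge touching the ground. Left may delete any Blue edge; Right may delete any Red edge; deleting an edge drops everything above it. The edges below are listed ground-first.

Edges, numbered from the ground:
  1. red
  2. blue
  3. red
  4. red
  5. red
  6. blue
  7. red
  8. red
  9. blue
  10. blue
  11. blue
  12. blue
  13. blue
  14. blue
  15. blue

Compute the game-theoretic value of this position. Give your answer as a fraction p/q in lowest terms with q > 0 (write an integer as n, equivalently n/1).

Prefix values for red blue red red red blue red red blue blue blue blue blue blue blue via {L|R} + simplicity:
step 1: add red to get r; options L={ — } R={ 0 } so -1
step 2: add blue to get rb; options L={ -1 } R={ 0 } so -1/2
step 3: add red to get rbr; options L={ -1 } R={ -1/2, 0 } so -3/4
step 4: add red to get rbrr; options L={ -1 } R={ -3/4, -1/2, 0 } so -7/8
step 5: add red to get rbrrr; options L={ -1 } R={ -7/8, -3/4, -1/2, 0 } so -15/16
step 6: add blue to get rbrrrb; options L={ -1, -15/16 } R={ -7/8, -3/4, -1/2, 0 } so -29/32
step 7: add red to get rbrrrbr; options L={ -1, -15/16 } R={ -29/32, -7/8, -3/4, -1/2, 0 } so -59/64
step 8: add red to get rbrrrbrr; options L={ -1, -15/16 } R={ -59/64, -29/32, -7/8, -3/4, -1/2, 0 } so -119/128
step 9: add blue to get rbrrrbrrb; options L={ -1, -15/16, -119/128 } R={ -59/64, -29/32, -7/8, -3/4, -1/2, 0 } so -237/256
step 10: add blue to get rbrrrbrrbb; options L={ -1, -15/16, -119/128, -237/256 } R={ -59/64, -29/32, -7/8, -3/4, -1/2, 0 } so -473/512
step 11: add blue to get rbrrrbrrbbb; options L={ -1, -15/16, -119/128, -237/256, -473/512 } R={ -59/64, -29/32, -7/8, -3/4, -1/2, 0 } so -945/1024
step 12: add blue to get rbrrrbrrbbbb; options L={ -1, -15/16, -119/128, -237/256, -473/512, -945/1024 } R={ -59/64, -29/32, -7/8, -3/4, -1/2, 0 } so -1889/2048
step 13: add blue to get rbrrrbrrbbbbb; options L={ -1, -15/16, -119/128, -237/256, -473/512, -945/1024, -1889/2048 } R={ -59/64, -29/32, -7/8, -3/4, -1/2, 0 } so -3777/4096
step 14: add blue to get rbrrrbrrbbbbbb; options L={ -1, -15/16, -119/128, -237/256, -473/512, -945/1024, -1889/2048, -3777/4096 } R={ -59/64, -29/32, -7/8, -3/4, -1/2, 0 } so -7553/8192
step 15: add blue to get rbrrrbrrbbbbbbb; options L={ -1, -15/16, -119/128, -237/256, -473/512, -945/1024, -1889/2048, -3777/4096, -7553/8192 } R={ -59/64, -29/32, -7/8, -3/4, -1/2, 0 } so -15105/16384

-15105/16384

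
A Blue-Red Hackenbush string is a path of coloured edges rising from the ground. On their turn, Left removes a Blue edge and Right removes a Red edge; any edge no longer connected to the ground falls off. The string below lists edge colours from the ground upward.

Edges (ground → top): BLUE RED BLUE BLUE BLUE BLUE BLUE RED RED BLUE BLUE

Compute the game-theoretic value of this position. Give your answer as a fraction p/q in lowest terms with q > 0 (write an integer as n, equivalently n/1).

999/1024

edge 1 of 11 (BLUE): { 0 | ∅ } → 1
edge 2 of 11 (RED): { 0 | 1 } → 1/2
edge 3 of 11 (BLUE): { 0, 1/2 | 1 } → 3/4
edge 4 of 11 (BLUE): { 0, 1/2, 3/4 | 1 } → 7/8
edge 5 of 11 (BLUE): { 0, 1/2, 3/4, 7/8 | 1 } → 15/16
edge 6 of 11 (BLUE): { 0, 1/2, 3/4, 7/8, 15/16 | 1 } → 31/32
edge 7 of 11 (BLUE): { 0, 1/2, 3/4, 7/8, 15/16, 31/32 | 1 } → 63/64
edge 8 of 11 (RED): { 0, 1/2, 3/4, 7/8, 15/16, 31/32 | 63/64, 1 } → 125/128
edge 9 of 11 (RED): { 0, 1/2, 3/4, 7/8, 15/16, 31/32 | 125/128, 63/64, 1 } → 249/256
edge 10 of 11 (BLUE): { 0, 1/2, 3/4, 7/8, 15/16, 31/32, 249/256 | 125/128, 63/64, 1 } → 499/512
edge 11 of 11 (BLUE): { 0, 1/2, 3/4, 7/8, 15/16, 31/32, 249/256, 499/512 | 125/128, 63/64, 1 } → 999/1024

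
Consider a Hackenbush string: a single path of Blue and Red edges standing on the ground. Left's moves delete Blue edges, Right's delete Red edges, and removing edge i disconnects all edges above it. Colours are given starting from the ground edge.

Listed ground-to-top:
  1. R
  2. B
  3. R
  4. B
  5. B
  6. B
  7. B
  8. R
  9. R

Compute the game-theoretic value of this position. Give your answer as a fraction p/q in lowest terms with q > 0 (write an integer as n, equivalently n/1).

Build val(s[:k]) for k = 1..9, string s = R B R B B B B R R.
R: Left { · }, Right { 0 } gives simplest -1
RB: Left { -1 }, Right { 0 } gives simplest -1/2
RBR: Left { -1 }, Right { -1/2, 0 } gives simplest -3/4
RBRB: Left { -1, -3/4 }, Right { -1/2, 0 } gives simplest -5/8
RBRBB: Left { -1, -3/4, -5/8 }, Right { -1/2, 0 } gives simplest -9/16
RBRBBB: Left { -1, -3/4, -5/8, -9/16 }, Right { -1/2, 0 } gives simplest -17/32
RBRBBBB: Left { -1, -3/4, -5/8, -9/16, -17/32 }, Right { -1/2, 0 } gives simplest -33/64
RBRBBBBR: Left { -1, -3/4, -5/8, -9/16, -17/32 }, Right { -33/64, -1/2, 0 } gives simplest -67/128
RBRBBBBRR: Left { -1, -3/4, -5/8, -9/16, -17/32 }, Right { -67/128, -33/64, -1/2, 0 } gives simplest -135/256

-135/256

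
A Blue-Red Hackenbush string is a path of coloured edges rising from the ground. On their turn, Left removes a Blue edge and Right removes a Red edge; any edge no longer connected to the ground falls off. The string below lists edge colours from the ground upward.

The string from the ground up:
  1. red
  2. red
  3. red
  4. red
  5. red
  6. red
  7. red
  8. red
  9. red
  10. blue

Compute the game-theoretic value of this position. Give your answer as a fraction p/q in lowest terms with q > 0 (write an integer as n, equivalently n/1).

-17/2

1 of 10 · r · max L −∞ · min R 0 gives -1
2 of 10 · rr · max L −∞ · min R -1 gives -2
3 of 10 · rrr · max L −∞ · min R -2 gives -3
4 of 10 · rrrr · max L −∞ · min R -3 gives -4
5 of 10 · rrrrr · max L −∞ · min R -4 gives -5
6 of 10 · rrrrrr · max L −∞ · min R -5 gives -6
7 of 10 · rrrrrrr · max L −∞ · min R -6 gives -7
8 of 10 · rrrrrrrr · max L −∞ · min R -7 gives -8
9 of 10 · rrrrrrrrr · max L −∞ · min R -8 gives -9
10 of 10 · rrrrrrrrrb · max L -9 · min R -8 gives -17/2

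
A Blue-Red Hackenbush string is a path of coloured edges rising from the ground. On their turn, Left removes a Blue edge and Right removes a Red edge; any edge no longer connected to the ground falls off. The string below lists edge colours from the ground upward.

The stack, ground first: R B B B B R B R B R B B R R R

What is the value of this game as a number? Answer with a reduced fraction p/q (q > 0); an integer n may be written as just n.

val_1 [R]  L=[(no moves)]  R=[0]  ⇒ -1
val_2 [RB]  L=[-1]  R=[0]  ⇒ -1/2
val_3 [RBB]  L=[-1, -1/2]  R=[0]  ⇒ -1/4
val_4 [RBBB]  L=[-1, -1/2, -1/4]  R=[0]  ⇒ -1/8
val_5 [RBBBB]  L=[-1, -1/2, -1/4, -1/8]  R=[0]  ⇒ -1/16
val_6 [RBBBBR]  L=[-1, -1/2, -1/4, -1/8]  R=[-1/16, 0]  ⇒ -3/32
val_7 [RBBBBRB]  L=[-1, -1/2, -1/4, -1/8, -3/32]  R=[-1/16, 0]  ⇒ -5/64
val_8 [RBBBBRBR]  L=[-1, -1/2, -1/4, -1/8, -3/32]  R=[-5/64, -1/16, 0]  ⇒ -11/128
val_9 [RBBBBRBRB]  L=[-1, -1/2, -1/4, -1/8, -3/32, -11/128]  R=[-5/64, -1/16, 0]  ⇒ -21/256
val_10 [RBBBBRBRBR]  L=[-1, -1/2, -1/4, -1/8, -3/32, -11/128]  R=[-21/256, -5/64, -1/16, 0]  ⇒ -43/512
val_11 [RBBBBRBRBRB]  L=[-1, -1/2, -1/4, -1/8, -3/32, -11/128, -43/512]  R=[-21/256, -5/64, -1/16, 0]  ⇒ -85/1024
val_12 [RBBBBRBRBRBB]  L=[-1, -1/2, -1/4, -1/8, -3/32, -11/128, -43/512, -85/1024]  R=[-21/256, -5/64, -1/16, 0]  ⇒ -169/2048
val_13 [RBBBBRBRBRBBR]  L=[-1, -1/2, -1/4, -1/8, -3/32, -11/128, -43/512, -85/1024]  R=[-169/2048, -21/256, -5/64, -1/16, 0]  ⇒ -339/4096
val_14 [RBBBBRBRBRBBRR]  L=[-1, -1/2, -1/4, -1/8, -3/32, -11/128, -43/512, -85/1024]  R=[-339/4096, -169/2048, -21/256, -5/64, -1/16, 0]  ⇒ -679/8192
val_15 [RBBBBRBRBRBBRRR]  L=[-1, -1/2, -1/4, -1/8, -3/32, -11/128, -43/512, -85/1024]  R=[-679/8192, -339/4096, -169/2048, -21/256, -5/64, -1/16, 0]  ⇒ -1359/16384

-1359/16384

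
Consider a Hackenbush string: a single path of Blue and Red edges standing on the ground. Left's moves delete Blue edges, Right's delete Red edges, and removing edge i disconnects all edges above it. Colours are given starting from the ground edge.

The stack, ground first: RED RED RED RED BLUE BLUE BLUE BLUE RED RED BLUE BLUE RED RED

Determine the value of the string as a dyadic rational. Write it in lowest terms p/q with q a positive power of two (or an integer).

R: Left { · }, Right { 0 } → simplest -1
RR: Left { · }, Right { -1 0 } → simplest -2
RRR: Left { · }, Right { -2 -1 0 } → simplest -3
RRRR: Left { · }, Right { -3 -2 -1 0 } → simplest -4
RRRRB: Left { -4 }, Right { -3 -2 -1 0 } → simplest -7/2
RRRRBB: Left { -4 -7/2 }, Right { -3 -2 -1 0 } → simplest -13/4
RRRRBBB: Left { -4 -7/2 -13/4 }, Right { -3 -2 -1 0 } → simplest -25/8
RRRRBBBB: Left { -4 -7/2 -13/4 -25/8 }, Right { -3 -2 -1 0 } → simplest -49/16
RRRRBBBBR: Left { -4 -7/2 -13/4 -25/8 }, Right { -49/16 -3 -2 -1 0 } → simplest -99/32
RRRRBBBBRR: Left { -4 -7/2 -13/4 -25/8 }, Right { -99/32 -49/16 -3 -2 -1 0 } → simplest -199/64
RRRRBBBBRRB: Left { -4 -7/2 -13/4 -25/8 -199/64 }, Right { -99/32 -49/16 -3 -2 -1 0 } → simplest -397/128
RRRRBBBBRRBB: Left { -4 -7/2 -13/4 -25/8 -199/64 -397/128 }, Right { -99/32 -49/16 -3 -2 -1 0 } → simplest -793/256
RRRRBBBBRRBBR: Left { -4 -7/2 -13/4 -25/8 -199/64 -397/128 }, Right { -793/256 -99/32 -49/16 -3 -2 -1 0 } → simplest -1587/512
RRRRBBBBRRBBRR: Left { -4 -7/2 -13/4 -25/8 -199/64 -397/128 }, Right { -1587/512 -793/256 -99/32 -49/16 -3 -2 -1 0 } → simplest -3175/1024

-3175/1024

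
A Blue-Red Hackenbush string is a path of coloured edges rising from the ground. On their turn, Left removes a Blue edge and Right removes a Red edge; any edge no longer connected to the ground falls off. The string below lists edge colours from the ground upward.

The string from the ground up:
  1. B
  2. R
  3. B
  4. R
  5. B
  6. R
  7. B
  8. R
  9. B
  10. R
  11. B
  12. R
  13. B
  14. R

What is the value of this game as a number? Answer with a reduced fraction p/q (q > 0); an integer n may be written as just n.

Recurse on prefixes of the 14-edge string B R B R B R B R B R B R B R:
val_1 [B]  L=[0]  R=[(no moves)]  gives 1
val_2 [BR]  L=[0]  R=[1]  gives 1/2
val_3 [BRB]  L=[0, 1/2]  R=[1]  gives 3/4
val_4 [BRBR]  L=[0, 1/2]  R=[3/4, 1]  gives 5/8
val_5 [BRBRB]  L=[0, 1/2, 5/8]  R=[3/4, 1]  gives 11/16
val_6 [BRBRBR]  L=[0, 1/2, 5/8]  R=[11/16, 3/4, 1]  gives 21/32
val_7 [BRBRBRB]  L=[0, 1/2, 5/8, 21/32]  R=[11/16, 3/4, 1]  gives 43/64
val_8 [BRBRBRBR]  L=[0, 1/2, 5/8, 21/32]  R=[43/64, 11/16, 3/4, 1]  gives 85/128
val_9 [BRBRBRBRB]  L=[0, 1/2, 5/8, 21/32, 85/128]  R=[43/64, 11/16, 3/4, 1]  gives 171/256
val_10 [BRBRBRBRBR]  L=[0, 1/2, 5/8, 21/32, 85/128]  R=[171/256, 43/64, 11/16, 3/4, 1]  gives 341/512
val_11 [BRBRBRBRBRB]  L=[0, 1/2, 5/8, 21/32, 85/128, 341/512]  R=[171/256, 43/64, 11/16, 3/4, 1]  gives 683/1024
val_12 [BRBRBRBRBRBR]  L=[0, 1/2, 5/8, 21/32, 85/128, 341/512]  R=[683/1024, 171/256, 43/64, 11/16, 3/4, 1]  gives 1365/2048
val_13 [BRBRBRBRBRBRB]  L=[0, 1/2, 5/8, 21/32, 85/128, 341/512, 1365/2048]  R=[683/1024, 171/256, 43/64, 11/16, 3/4, 1]  gives 2731/4096
val_14 [BRBRBRBRBRBRBR]  L=[0, 1/2, 5/8, 21/32, 85/128, 341/512, 1365/2048]  R=[2731/4096, 683/1024, 171/256, 43/64, 11/16, 3/4, 1]  gives 5461/8192

5461/8192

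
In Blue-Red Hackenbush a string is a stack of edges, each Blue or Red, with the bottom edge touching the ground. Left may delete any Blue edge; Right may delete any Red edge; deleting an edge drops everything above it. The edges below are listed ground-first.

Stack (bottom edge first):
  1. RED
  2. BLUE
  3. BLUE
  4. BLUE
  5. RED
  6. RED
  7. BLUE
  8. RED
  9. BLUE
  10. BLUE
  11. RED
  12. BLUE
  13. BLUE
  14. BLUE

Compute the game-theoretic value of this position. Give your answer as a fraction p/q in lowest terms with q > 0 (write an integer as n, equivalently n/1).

-1681/8192

Build v(s[:k]) for k = 1..14, string s = RED BLUE BLUE BLUE RED RED BLUE RED BLUE BLUE RED BLUE BLUE BLUE.
R: Left { · }, Right { 0 } = simplest -1
RB: Left { -1 }, Right { 0 } = simplest -1/2
RBB: Left { -1 -1/2 }, Right { 0 } = simplest -1/4
RBBB: Left { -1 -1/2 -1/4 }, Right { 0 } = simplest -1/8
RBBBR: Left { -1 -1/2 -1/4 }, Right { -1/8 0 } = simplest -3/16
RBBBRR: Left { -1 -1/2 -1/4 }, Right { -3/16 -1/8 0 } = simplest -7/32
RBBBRRB: Left { -1 -1/2 -1/4 -7/32 }, Right { -3/16 -1/8 0 } = simplest -13/64
RBBBRRBR: Left { -1 -1/2 -1/4 -7/32 }, Right { -13/64 -3/16 -1/8 0 } = simplest -27/128
RBBBRRBRB: Left { -1 -1/2 -1/4 -7/32 -27/128 }, Right { -13/64 -3/16 -1/8 0 } = simplest -53/256
RBBBRRBRBB: Left { -1 -1/2 -1/4 -7/32 -27/128 -53/256 }, Right { -13/64 -3/16 -1/8 0 } = simplest -105/512
RBBBRRBRBBR: Left { -1 -1/2 -1/4 -7/32 -27/128 -53/256 }, Right { -105/512 -13/64 -3/16 -1/8 0 } = simplest -211/1024
RBBBRRBRBBRB: Left { -1 -1/2 -1/4 -7/32 -27/128 -53/256 -211/1024 }, Right { -105/512 -13/64 -3/16 -1/8 0 } = simplest -421/2048
RBBBRRBRBBRBB: Left { -1 -1/2 -1/4 -7/32 -27/128 -53/256 -211/1024 -421/2048 }, Right { -105/512 -13/64 -3/16 -1/8 0 } = simplest -841/4096
RBBBRRBRBBRBBB: Left { -1 -1/2 -1/4 -7/32 -27/128 -53/256 -211/1024 -421/2048 -841/4096 }, Right { -105/512 -13/64 -3/16 -1/8 0 } = simplest -1681/8192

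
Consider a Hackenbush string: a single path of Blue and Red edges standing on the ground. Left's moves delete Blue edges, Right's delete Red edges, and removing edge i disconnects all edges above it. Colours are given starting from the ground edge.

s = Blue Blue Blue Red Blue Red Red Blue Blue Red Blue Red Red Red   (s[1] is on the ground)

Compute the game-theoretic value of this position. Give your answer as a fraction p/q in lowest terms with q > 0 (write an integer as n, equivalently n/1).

Prefix values for Blue Blue Blue Red Blue Red Red Blue Blue Red Blue Red Red Red via {L|R} + simplicity:
g(B) = { 0 | · } gives 1
g(BB) = { 0, 1 | · } gives 2
g(BBB) = { 0, 1, 2 | · } gives 3
g(BBBR) = { 0, 1, 2 | 3 } gives 5/2
g(BBBRB) = { 0, 1, 2, 5/2 | 3 } gives 11/4
g(BBBRBR) = { 0, 1, 2, 5/2 | 11/4, 3 } gives 21/8
g(BBBRBRR) = { 0, 1, 2, 5/2 | 21/8, 11/4, 3 } gives 41/16
g(BBBRBRRB) = { 0, 1, 2, 5/2, 41/16 | 21/8, 11/4, 3 } gives 83/32
g(BBBRBRRBB) = { 0, 1, 2, 5/2, 41/16, 83/32 | 21/8, 11/4, 3 } gives 167/64
g(BBBRBRRBBR) = { 0, 1, 2, 5/2, 41/16, 83/32 | 167/64, 21/8, 11/4, 3 } gives 333/128
g(BBBRBRRBBRB) = { 0, 1, 2, 5/2, 41/16, 83/32, 333/128 | 167/64, 21/8, 11/4, 3 } gives 667/256
g(BBBRBRRBBRBR) = { 0, 1, 2, 5/2, 41/16, 83/32, 333/128 | 667/256, 167/64, 21/8, 11/4, 3 } gives 1333/512
g(BBBRBRRBBRBRR) = { 0, 1, 2, 5/2, 41/16, 83/32, 333/128 | 1333/512, 667/256, 167/64, 21/8, 11/4, 3 } gives 2665/1024
g(BBBRBRRBBRBRRR) = { 0, 1, 2, 5/2, 41/16, 83/32, 333/128 | 2665/1024, 1333/512, 667/256, 167/64, 21/8, 11/4, 3 } gives 5329/2048

5329/2048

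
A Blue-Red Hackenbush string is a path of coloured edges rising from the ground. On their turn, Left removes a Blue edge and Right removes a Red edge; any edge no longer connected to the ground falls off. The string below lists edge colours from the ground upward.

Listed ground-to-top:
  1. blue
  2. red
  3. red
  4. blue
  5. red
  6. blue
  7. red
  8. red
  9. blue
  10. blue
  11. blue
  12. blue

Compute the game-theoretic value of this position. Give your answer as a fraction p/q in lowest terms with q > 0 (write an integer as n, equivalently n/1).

671/2048

Build G(s[:k]) for k = 1..12, string s = blue red red blue red blue red red blue blue blue blue.
G(b) = { 0 | none } gives 1
G(br) = { 0 | 1 } gives 1/2
G(brr) = { 0 | 1/2,1 } gives 1/4
G(brrb) = { 0,1/4 | 1/2,1 } gives 3/8
G(brrbr) = { 0,1/4 | 3/8,1/2,1 } gives 5/16
G(brrbrb) = { 0,1/4,5/16 | 3/8,1/2,1 } gives 11/32
G(brrbrbr) = { 0,1/4,5/16 | 11/32,3/8,1/2,1 } gives 21/64
G(brrbrbrr) = { 0,1/4,5/16 | 21/64,11/32,3/8,1/2,1 } gives 41/128
G(brrbrbrrb) = { 0,1/4,5/16,41/128 | 21/64,11/32,3/8,1/2,1 } gives 83/256
G(brrbrbrrbb) = { 0,1/4,5/16,41/128,83/256 | 21/64,11/32,3/8,1/2,1 } gives 167/512
G(brrbrbrrbbb) = { 0,1/4,5/16,41/128,83/256,167/512 | 21/64,11/32,3/8,1/2,1 } gives 335/1024
G(brrbrbrrbbbb) = { 0,1/4,5/16,41/128,83/256,167/512,335/1024 | 21/64,11/32,3/8,1/2,1 } gives 671/2048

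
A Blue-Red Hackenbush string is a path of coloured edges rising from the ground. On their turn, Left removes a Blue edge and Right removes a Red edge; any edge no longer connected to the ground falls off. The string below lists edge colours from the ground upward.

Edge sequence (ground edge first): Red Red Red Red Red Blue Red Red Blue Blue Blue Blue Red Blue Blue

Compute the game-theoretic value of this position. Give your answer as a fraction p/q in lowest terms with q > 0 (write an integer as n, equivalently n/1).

-4873/1024

Build g(s[:k]) for k = 1..15, string s = Red Red Red Red Red Blue Red Red Blue Blue Blue Blue Red Blue Blue.
R: Left { (no moves) }, Right { 0 } → simplest -1
RR: Left { (no moves) }, Right { -1; 0 } → simplest -2
RRR: Left { (no moves) }, Right { -2; -1; 0 } → simplest -3
RRRR: Left { (no moves) }, Right { -3; -2; -1; 0 } → simplest -4
RRRRR: Left { (no moves) }, Right { -4; -3; -2; -1; 0 } → simplest -5
RRRRRB: Left { -5 }, Right { -4; -3; -2; -1; 0 } → simplest -9/2
RRRRRBR: Left { -5 }, Right { -9/2; -4; -3; -2; -1; 0 } → simplest -19/4
RRRRRBRR: Left { -5 }, Right { -19/4; -9/2; -4; -3; -2; -1; 0 } → simplest -39/8
RRRRRBRRB: Left { -5; -39/8 }, Right { -19/4; -9/2; -4; -3; -2; -1; 0 } → simplest -77/16
RRRRRBRRBB: Left { -5; -39/8; -77/16 }, Right { -19/4; -9/2; -4; -3; -2; -1; 0 } → simplest -153/32
RRRRRBRRBBB: Left { -5; -39/8; -77/16; -153/32 }, Right { -19/4; -9/2; -4; -3; -2; -1; 0 } → simplest -305/64
RRRRRBRRBBBB: Left { -5; -39/8; -77/16; -153/32; -305/64 }, Right { -19/4; -9/2; -4; -3; -2; -1; 0 } → simplest -609/128
RRRRRBRRBBBBR: Left { -5; -39/8; -77/16; -153/32; -305/64 }, Right { -609/128; -19/4; -9/2; -4; -3; -2; -1; 0 } → simplest -1219/256
RRRRRBRRBBBBRB: Left { -5; -39/8; -77/16; -153/32; -305/64; -1219/256 }, Right { -609/128; -19/4; -9/2; -4; -3; -2; -1; 0 } → simplest -2437/512
RRRRRBRRBBBBRBB: Left { -5; -39/8; -77/16; -153/32; -305/64; -1219/256; -2437/512 }, Right { -609/128; -19/4; -9/2; -4; -3; -2; -1; 0 } → simplest -4873/1024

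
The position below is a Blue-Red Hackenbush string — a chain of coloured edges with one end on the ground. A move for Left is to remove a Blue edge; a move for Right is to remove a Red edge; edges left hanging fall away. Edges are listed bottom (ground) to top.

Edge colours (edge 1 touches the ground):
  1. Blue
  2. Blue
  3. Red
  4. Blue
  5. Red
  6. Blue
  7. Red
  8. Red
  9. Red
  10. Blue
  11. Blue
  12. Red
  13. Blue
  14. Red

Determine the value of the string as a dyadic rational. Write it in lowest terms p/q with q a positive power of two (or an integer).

Recurse on prefixes of the 14-edge string Blue Blue Red Blue Red Blue Red Red Red Blue Blue Red Blue Red:
edge 1 of 14 (Blue): { 0 | none } = 1
edge 2 of 14 (Blue): { 0, 1 | none } = 2
edge 3 of 14 (Red): { 0, 1 | 2 } = 3/2
edge 4 of 14 (Blue): { 0, 1, 3/2 | 2 } = 7/4
edge 5 of 14 (Red): { 0, 1, 3/2 | 7/4, 2 } = 13/8
edge 6 of 14 (Blue): { 0, 1, 3/2, 13/8 | 7/4, 2 } = 27/16
edge 7 of 14 (Red): { 0, 1, 3/2, 13/8 | 27/16, 7/4, 2 } = 53/32
edge 8 of 14 (Red): { 0, 1, 3/2, 13/8 | 53/32, 27/16, 7/4, 2 } = 105/64
edge 9 of 14 (Red): { 0, 1, 3/2, 13/8 | 105/64, 53/32, 27/16, 7/4, 2 } = 209/128
edge 10 of 14 (Blue): { 0, 1, 3/2, 13/8, 209/128 | 105/64, 53/32, 27/16, 7/4, 2 } = 419/256
edge 11 of 14 (Blue): { 0, 1, 3/2, 13/8, 209/128, 419/256 | 105/64, 53/32, 27/16, 7/4, 2 } = 839/512
edge 12 of 14 (Red): { 0, 1, 3/2, 13/8, 209/128, 419/256 | 839/512, 105/64, 53/32, 27/16, 7/4, 2 } = 1677/1024
edge 13 of 14 (Blue): { 0, 1, 3/2, 13/8, 209/128, 419/256, 1677/1024 | 839/512, 105/64, 53/32, 27/16, 7/4, 2 } = 3355/2048
edge 14 of 14 (Red): { 0, 1, 3/2, 13/8, 209/128, 419/256, 1677/1024 | 3355/2048, 839/512, 105/64, 53/32, 27/16, 7/4, 2 } = 6709/4096

6709/4096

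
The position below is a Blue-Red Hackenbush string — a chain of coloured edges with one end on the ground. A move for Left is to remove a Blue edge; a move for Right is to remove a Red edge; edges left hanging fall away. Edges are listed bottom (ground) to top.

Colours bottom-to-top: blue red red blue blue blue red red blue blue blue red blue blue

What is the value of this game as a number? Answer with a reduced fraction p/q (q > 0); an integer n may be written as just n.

value(b) = { 0 | ∅ } -> 1
value(br) = { 0 | 1 } -> 1/2
value(brr) = { 0 | 1/2, 1 } -> 1/4
value(brrb) = { 0, 1/4 | 1/2, 1 } -> 3/8
value(brrbb) = { 0, 1/4, 3/8 | 1/2, 1 } -> 7/16
value(brrbbb) = { 0, 1/4, 3/8, 7/16 | 1/2, 1 } -> 15/32
value(brrbbbr) = { 0, 1/4, 3/8, 7/16 | 15/32, 1/2, 1 } -> 29/64
value(brrbbbrr) = { 0, 1/4, 3/8, 7/16 | 29/64, 15/32, 1/2, 1 } -> 57/128
value(brrbbbrrb) = { 0, 1/4, 3/8, 7/16, 57/128 | 29/64, 15/32, 1/2, 1 } -> 115/256
value(brrbbbrrbb) = { 0, 1/4, 3/8, 7/16, 57/128, 115/256 | 29/64, 15/32, 1/2, 1 } -> 231/512
value(brrbbbrrbbb) = { 0, 1/4, 3/8, 7/16, 57/128, 115/256, 231/512 | 29/64, 15/32, 1/2, 1 } -> 463/1024
value(brrbbbrrbbbr) = { 0, 1/4, 3/8, 7/16, 57/128, 115/256, 231/512 | 463/1024, 29/64, 15/32, 1/2, 1 } -> 925/2048
value(brrbbbrrbbbrb) = { 0, 1/4, 3/8, 7/16, 57/128, 115/256, 231/512, 925/2048 | 463/1024, 29/64, 15/32, 1/2, 1 } -> 1851/4096
value(brrbbbrrbbbrbb) = { 0, 1/4, 3/8, 7/16, 57/128, 115/256, 231/512, 925/2048, 1851/4096 | 463/1024, 29/64, 15/32, 1/2, 1 } -> 3703/8192

3703/8192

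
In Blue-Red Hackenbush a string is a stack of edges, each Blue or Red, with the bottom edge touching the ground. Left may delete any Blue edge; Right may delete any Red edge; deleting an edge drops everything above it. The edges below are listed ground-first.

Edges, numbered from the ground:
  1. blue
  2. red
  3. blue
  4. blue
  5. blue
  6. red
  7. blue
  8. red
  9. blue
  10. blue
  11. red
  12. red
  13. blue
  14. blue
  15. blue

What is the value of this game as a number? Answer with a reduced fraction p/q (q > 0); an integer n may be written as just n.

b: Left { 0 }, Right { · } → simplest 1
br: Left { 0 }, Right { 1 } → simplest 1/2
brb: Left { 0 1/2 }, Right { 1 } → simplest 3/4
brbb: Left { 0 1/2 3/4 }, Right { 1 } → simplest 7/8
brbbb: Left { 0 1/2 3/4 7/8 }, Right { 1 } → simplest 15/16
brbbbr: Left { 0 1/2 3/4 7/8 }, Right { 15/16 1 } → simplest 29/32
brbbbrb: Left { 0 1/2 3/4 7/8 29/32 }, Right { 15/16 1 } → simplest 59/64
brbbbrbr: Left { 0 1/2 3/4 7/8 29/32 }, Right { 59/64 15/16 1 } → simplest 117/128
brbbbrbrb: Left { 0 1/2 3/4 7/8 29/32 117/128 }, Right { 59/64 15/16 1 } → simplest 235/256
brbbbrbrbb: Left { 0 1/2 3/4 7/8 29/32 117/128 235/256 }, Right { 59/64 15/16 1 } → simplest 471/512
brbbbrbrbbr: Left { 0 1/2 3/4 7/8 29/32 117/128 235/256 }, Right { 471/512 59/64 15/16 1 } → simplest 941/1024
brbbbrbrbbrr: Left { 0 1/2 3/4 7/8 29/32 117/128 235/256 }, Right { 941/1024 471/512 59/64 15/16 1 } → simplest 1881/2048
brbbbrbrbbrrb: Left { 0 1/2 3/4 7/8 29/32 117/128 235/256 1881/2048 }, Right { 941/1024 471/512 59/64 15/16 1 } → simplest 3763/4096
brbbbrbrbbrrbb: Left { 0 1/2 3/4 7/8 29/32 117/128 235/256 1881/2048 3763/4096 }, Right { 941/1024 471/512 59/64 15/16 1 } → simplest 7527/8192
brbbbrbrbbrrbbb: Left { 0 1/2 3/4 7/8 29/32 117/128 235/256 1881/2048 3763/4096 7527/8192 }, Right { 941/1024 471/512 59/64 15/16 1 } → simplest 15055/16384

15055/16384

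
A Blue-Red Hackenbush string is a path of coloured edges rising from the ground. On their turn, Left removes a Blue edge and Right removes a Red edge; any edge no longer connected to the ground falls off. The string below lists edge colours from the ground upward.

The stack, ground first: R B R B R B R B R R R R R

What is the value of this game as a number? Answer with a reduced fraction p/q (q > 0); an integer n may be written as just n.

Build g(s[:k]) for k = 1..13, string s = R B R B R B R B R R R R R.
step 1: add R to get R; options L={  } R={ 0 } so -1
step 2: add B to get RB; options L={ -1 } R={ 0 } so -1/2
step 3: add R to get RBR; options L={ -1 } R={ -1/2 0 } so -3/4
step 4: add B to get RBRB; options L={ -1 -3/4 } R={ -1/2 0 } so -5/8
step 5: add R to get RBRBR; options L={ -1 -3/4 } R={ -5/8 -1/2 0 } so -11/16
step 6: add B to get RBRBRB; options L={ -1 -3/4 -11/16 } R={ -5/8 -1/2 0 } so -21/32
step 7: add R to get RBRBRBR; options L={ -1 -3/4 -11/16 } R={ -21/32 -5/8 -1/2 0 } so -43/64
step 8: add B to get RBRBRBRB; options L={ -1 -3/4 -11/16 -43/64 } R={ -21/32 -5/8 -1/2 0 } so -85/128
step 9: add R to get RBRBRBRBR; options L={ -1 -3/4 -11/16 -43/64 } R={ -85/128 -21/32 -5/8 -1/2 0 } so -171/256
step 10: add R to get RBRBRBRBRR; options L={ -1 -3/4 -11/16 -43/64 } R={ -171/256 -85/128 -21/32 -5/8 -1/2 0 } so -343/512
step 11: add R to get RBRBRBRBRRR; options L={ -1 -3/4 -11/16 -43/64 } R={ -343/512 -171/256 -85/128 -21/32 -5/8 -1/2 0 } so -687/1024
step 12: add R to get RBRBRBRBRRRR; options L={ -1 -3/4 -11/16 -43/64 } R={ -687/1024 -343/512 -171/256 -85/128 -21/32 -5/8 -1/2 0 } so -1375/2048
step 13: add R to get RBRBRBRBRRRRR; options L={ -1 -3/4 -11/16 -43/64 } R={ -1375/2048 -687/1024 -343/512 -171/256 -85/128 -21/32 -5/8 -1/2 0 } so -2751/4096

-2751/4096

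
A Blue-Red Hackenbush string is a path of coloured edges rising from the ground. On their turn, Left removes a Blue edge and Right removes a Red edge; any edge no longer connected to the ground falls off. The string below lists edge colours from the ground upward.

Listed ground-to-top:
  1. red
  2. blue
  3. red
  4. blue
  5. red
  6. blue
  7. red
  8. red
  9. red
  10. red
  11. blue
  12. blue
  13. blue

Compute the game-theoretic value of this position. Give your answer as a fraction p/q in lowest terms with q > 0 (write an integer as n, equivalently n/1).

-2801/4096

val_1 [r]  L=[∅]  R=[0]  — -1
val_2 [rb]  L=[-1]  R=[0]  — -1/2
val_3 [rbr]  L=[-1]  R=[-1/2,0]  — -3/4
val_4 [rbrb]  L=[-1,-3/4]  R=[-1/2,0]  — -5/8
val_5 [rbrbr]  L=[-1,-3/4]  R=[-5/8,-1/2,0]  — -11/16
val_6 [rbrbrb]  L=[-1,-3/4,-11/16]  R=[-5/8,-1/2,0]  — -21/32
val_7 [rbrbrbr]  L=[-1,-3/4,-11/16]  R=[-21/32,-5/8,-1/2,0]  — -43/64
val_8 [rbrbrbrr]  L=[-1,-3/4,-11/16]  R=[-43/64,-21/32,-5/8,-1/2,0]  — -87/128
val_9 [rbrbrbrrr]  L=[-1,-3/4,-11/16]  R=[-87/128,-43/64,-21/32,-5/8,-1/2,0]  — -175/256
val_10 [rbrbrbrrrr]  L=[-1,-3/4,-11/16]  R=[-175/256,-87/128,-43/64,-21/32,-5/8,-1/2,0]  — -351/512
val_11 [rbrbrbrrrrb]  L=[-1,-3/4,-11/16,-351/512]  R=[-175/256,-87/128,-43/64,-21/32,-5/8,-1/2,0]  — -701/1024
val_12 [rbrbrbrrrrbb]  L=[-1,-3/4,-11/16,-351/512,-701/1024]  R=[-175/256,-87/128,-43/64,-21/32,-5/8,-1/2,0]  — -1401/2048
val_13 [rbrbrbrrrrbbb]  L=[-1,-3/4,-11/16,-351/512,-701/1024,-1401/2048]  R=[-175/256,-87/128,-43/64,-21/32,-5/8,-1/2,0]  — -2801/4096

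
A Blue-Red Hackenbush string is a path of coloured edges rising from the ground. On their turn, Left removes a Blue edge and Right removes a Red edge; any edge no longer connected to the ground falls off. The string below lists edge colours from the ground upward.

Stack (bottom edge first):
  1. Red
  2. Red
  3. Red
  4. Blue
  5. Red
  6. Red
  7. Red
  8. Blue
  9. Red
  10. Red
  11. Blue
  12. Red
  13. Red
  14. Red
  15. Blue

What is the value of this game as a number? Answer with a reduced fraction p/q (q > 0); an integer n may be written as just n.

Recurse on prefixes of the 15-edge string Red Red Red Blue Red Red Red Blue Red Red Blue Red Red Red Blue:
edge 1 of 15 (Red): { (no moves) | 0 } ⇒ -1
edge 2 of 15 (Red): { (no moves) | -1, 0 } ⇒ -2
edge 3 of 15 (Red): { (no moves) | -2, -1, 0 } ⇒ -3
edge 4 of 15 (Blue): { -3 | -2, -1, 0 } ⇒ -5/2
edge 5 of 15 (Red): { -3 | -5/2, -2, -1, 0 } ⇒ -11/4
edge 6 of 15 (Red): { -3 | -11/4, -5/2, -2, -1, 0 } ⇒ -23/8
edge 7 of 15 (Red): { -3 | -23/8, -11/4, -5/2, -2, -1, 0 } ⇒ -47/16
edge 8 of 15 (Blue): { -3, -47/16 | -23/8, -11/4, -5/2, -2, -1, 0 } ⇒ -93/32
edge 9 of 15 (Red): { -3, -47/16 | -93/32, -23/8, -11/4, -5/2, -2, -1, 0 } ⇒ -187/64
edge 10 of 15 (Red): { -3, -47/16 | -187/64, -93/32, -23/8, -11/4, -5/2, -2, -1, 0 } ⇒ -375/128
edge 11 of 15 (Blue): { -3, -47/16, -375/128 | -187/64, -93/32, -23/8, -11/4, -5/2, -2, -1, 0 } ⇒ -749/256
edge 12 of 15 (Red): { -3, -47/16, -375/128 | -749/256, -187/64, -93/32, -23/8, -11/4, -5/2, -2, -1, 0 } ⇒ -1499/512
edge 13 of 15 (Red): { -3, -47/16, -375/128 | -1499/512, -749/256, -187/64, -93/32, -23/8, -11/4, -5/2, -2, -1, 0 } ⇒ -2999/1024
edge 14 of 15 (Red): { -3, -47/16, -375/128 | -2999/1024, -1499/512, -749/256, -187/64, -93/32, -23/8, -11/4, -5/2, -2, -1, 0 } ⇒ -5999/2048
edge 15 of 15 (Blue): { -3, -47/16, -375/128, -5999/2048 | -2999/1024, -1499/512, -749/256, -187/64, -93/32, -23/8, -11/4, -5/2, -2, -1, 0 } ⇒ -11997/4096

-11997/4096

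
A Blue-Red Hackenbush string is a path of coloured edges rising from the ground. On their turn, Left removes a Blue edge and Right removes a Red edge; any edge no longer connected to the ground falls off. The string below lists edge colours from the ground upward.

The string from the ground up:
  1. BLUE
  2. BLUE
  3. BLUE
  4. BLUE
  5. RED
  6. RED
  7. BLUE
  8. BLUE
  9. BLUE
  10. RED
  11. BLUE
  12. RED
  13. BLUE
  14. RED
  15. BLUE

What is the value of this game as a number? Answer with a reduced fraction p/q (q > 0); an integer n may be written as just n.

7083/2048

1 of 15 · B · max L 0 · min R +∞ → 1
2 of 15 · BB · max L 1 · min R +∞ → 2
3 of 15 · BBB · max L 2 · min R +∞ → 3
4 of 15 · BBBB · max L 3 · min R +∞ → 4
5 of 15 · BBBBR · max L 3 · min R 4 → 7/2
6 of 15 · BBBBRR · max L 3 · min R 7/2 → 13/4
7 of 15 · BBBBRRB · max L 13/4 · min R 7/2 → 27/8
8 of 15 · BBBBRRBB · max L 27/8 · min R 7/2 → 55/16
9 of 15 · BBBBRRBBB · max L 55/16 · min R 7/2 → 111/32
10 of 15 · BBBBRRBBBR · max L 55/16 · min R 111/32 → 221/64
11 of 15 · BBBBRRBBBRB · max L 221/64 · min R 111/32 → 443/128
12 of 15 · BBBBRRBBBRBR · max L 221/64 · min R 443/128 → 885/256
13 of 15 · BBBBRRBBBRBRB · max L 885/256 · min R 443/128 → 1771/512
14 of 15 · BBBBRRBBBRBRBR · max L 885/256 · min R 1771/512 → 3541/1024
15 of 15 · BBBBRRBBBRBRBRB · max L 3541/1024 · min R 1771/512 → 7083/2048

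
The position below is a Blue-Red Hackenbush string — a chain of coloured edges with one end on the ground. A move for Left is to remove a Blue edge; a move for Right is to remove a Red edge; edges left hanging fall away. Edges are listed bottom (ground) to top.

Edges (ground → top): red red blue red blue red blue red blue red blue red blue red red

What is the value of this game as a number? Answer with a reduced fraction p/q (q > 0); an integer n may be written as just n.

Build val(s[:k]) for k = 1..15, string s = red red blue red blue red blue red blue red blue red blue red red.
val(r) = { ∅ | 0 } ⇒ -1
val(rr) = { ∅ | -1, 0 } ⇒ -2
val(rrb) = { -2 | -1, 0 } ⇒ -3/2
val(rrbr) = { -2 | -3/2, -1, 0 } ⇒ -7/4
val(rrbrb) = { -2, -7/4 | -3/2, -1, 0 } ⇒ -13/8
val(rrbrbr) = { -2, -7/4 | -13/8, -3/2, -1, 0 } ⇒ -27/16
val(rrbrbrb) = { -2, -7/4, -27/16 | -13/8, -3/2, -1, 0 } ⇒ -53/32
val(rrbrbrbr) = { -2, -7/4, -27/16 | -53/32, -13/8, -3/2, -1, 0 } ⇒ -107/64
val(rrbrbrbrb) = { -2, -7/4, -27/16, -107/64 | -53/32, -13/8, -3/2, -1, 0 } ⇒ -213/128
val(rrbrbrbrbr) = { -2, -7/4, -27/16, -107/64 | -213/128, -53/32, -13/8, -3/2, -1, 0 } ⇒ -427/256
val(rrbrbrbrbrb) = { -2, -7/4, -27/16, -107/64, -427/256 | -213/128, -53/32, -13/8, -3/2, -1, 0 } ⇒ -853/512
val(rrbrbrbrbrbr) = { -2, -7/4, -27/16, -107/64, -427/256 | -853/512, -213/128, -53/32, -13/8, -3/2, -1, 0 } ⇒ -1707/1024
val(rrbrbrbrbrbrb) = { -2, -7/4, -27/16, -107/64, -427/256, -1707/1024 | -853/512, -213/128, -53/32, -13/8, -3/2, -1, 0 } ⇒ -3413/2048
val(rrbrbrbrbrbrbr) = { -2, -7/4, -27/16, -107/64, -427/256, -1707/1024 | -3413/2048, -853/512, -213/128, -53/32, -13/8, -3/2, -1, 0 } ⇒ -6827/4096
val(rrbrbrbrbrbrbrr) = { -2, -7/4, -27/16, -107/64, -427/256, -1707/1024 | -6827/4096, -3413/2048, -853/512, -213/128, -53/32, -13/8, -3/2, -1, 0 } ⇒ -13655/8192

-13655/8192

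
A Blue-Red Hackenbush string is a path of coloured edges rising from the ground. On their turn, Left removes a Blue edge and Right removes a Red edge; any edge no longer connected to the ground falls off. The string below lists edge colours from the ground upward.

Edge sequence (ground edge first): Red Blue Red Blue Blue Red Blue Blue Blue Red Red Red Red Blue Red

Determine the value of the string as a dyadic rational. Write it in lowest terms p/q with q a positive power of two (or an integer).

-9339/16384

Build v(s[:k]) for k = 1..15, string s = Red Blue Red Blue Blue Red Blue Blue Blue Red Red Red Red Blue Red.
edge 1 of 15 (Red): { (no moves) | 0 } → -1
edge 2 of 15 (Blue): { -1 | 0 } → -1/2
edge 3 of 15 (Red): { -1 | -1/2; 0 } → -3/4
edge 4 of 15 (Blue): { -1; -3/4 | -1/2; 0 } → -5/8
edge 5 of 15 (Blue): { -1; -3/4; -5/8 | -1/2; 0 } → -9/16
edge 6 of 15 (Red): { -1; -3/4; -5/8 | -9/16; -1/2; 0 } → -19/32
edge 7 of 15 (Blue): { -1; -3/4; -5/8; -19/32 | -9/16; -1/2; 0 } → -37/64
edge 8 of 15 (Blue): { -1; -3/4; -5/8; -19/32; -37/64 | -9/16; -1/2; 0 } → -73/128
edge 9 of 15 (Blue): { -1; -3/4; -5/8; -19/32; -37/64; -73/128 | -9/16; -1/2; 0 } → -145/256
edge 10 of 15 (Red): { -1; -3/4; -5/8; -19/32; -37/64; -73/128 | -145/256; -9/16; -1/2; 0 } → -291/512
edge 11 of 15 (Red): { -1; -3/4; -5/8; -19/32; -37/64; -73/128 | -291/512; -145/256; -9/16; -1/2; 0 } → -583/1024
edge 12 of 15 (Red): { -1; -3/4; -5/8; -19/32; -37/64; -73/128 | -583/1024; -291/512; -145/256; -9/16; -1/2; 0 } → -1167/2048
edge 13 of 15 (Red): { -1; -3/4; -5/8; -19/32; -37/64; -73/128 | -1167/2048; -583/1024; -291/512; -145/256; -9/16; -1/2; 0 } → -2335/4096
edge 14 of 15 (Blue): { -1; -3/4; -5/8; -19/32; -37/64; -73/128; -2335/4096 | -1167/2048; -583/1024; -291/512; -145/256; -9/16; -1/2; 0 } → -4669/8192
edge 15 of 15 (Red): { -1; -3/4; -5/8; -19/32; -37/64; -73/128; -2335/4096 | -4669/8192; -1167/2048; -583/1024; -291/512; -145/256; -9/16; -1/2; 0 } → -9339/16384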